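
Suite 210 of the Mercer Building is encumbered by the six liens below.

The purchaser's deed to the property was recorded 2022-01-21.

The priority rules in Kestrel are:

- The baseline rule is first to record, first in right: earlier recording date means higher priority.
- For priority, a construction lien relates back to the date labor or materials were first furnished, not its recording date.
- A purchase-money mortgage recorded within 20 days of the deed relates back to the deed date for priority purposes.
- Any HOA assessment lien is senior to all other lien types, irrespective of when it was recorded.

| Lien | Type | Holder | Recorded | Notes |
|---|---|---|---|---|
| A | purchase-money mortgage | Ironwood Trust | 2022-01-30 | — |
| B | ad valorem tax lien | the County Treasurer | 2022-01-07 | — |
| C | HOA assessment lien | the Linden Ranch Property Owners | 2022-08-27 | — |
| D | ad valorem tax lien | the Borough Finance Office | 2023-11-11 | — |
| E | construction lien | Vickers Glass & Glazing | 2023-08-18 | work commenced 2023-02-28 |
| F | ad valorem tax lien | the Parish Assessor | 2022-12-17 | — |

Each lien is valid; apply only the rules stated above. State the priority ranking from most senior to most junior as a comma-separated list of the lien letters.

C, B, A, F, E, D

Adjusting effective dates: A's effective date is the deed date, 2022-01-21; E relates back to 2023-02-28 (work commenced).
C, as an HOA assessment lien, has superpriority and ranks first.
Ordering the rest by effective date: B (2022-01-07), A (2022-01-21), F (2022-12-17), E (2023-02-28), D (2023-11-11).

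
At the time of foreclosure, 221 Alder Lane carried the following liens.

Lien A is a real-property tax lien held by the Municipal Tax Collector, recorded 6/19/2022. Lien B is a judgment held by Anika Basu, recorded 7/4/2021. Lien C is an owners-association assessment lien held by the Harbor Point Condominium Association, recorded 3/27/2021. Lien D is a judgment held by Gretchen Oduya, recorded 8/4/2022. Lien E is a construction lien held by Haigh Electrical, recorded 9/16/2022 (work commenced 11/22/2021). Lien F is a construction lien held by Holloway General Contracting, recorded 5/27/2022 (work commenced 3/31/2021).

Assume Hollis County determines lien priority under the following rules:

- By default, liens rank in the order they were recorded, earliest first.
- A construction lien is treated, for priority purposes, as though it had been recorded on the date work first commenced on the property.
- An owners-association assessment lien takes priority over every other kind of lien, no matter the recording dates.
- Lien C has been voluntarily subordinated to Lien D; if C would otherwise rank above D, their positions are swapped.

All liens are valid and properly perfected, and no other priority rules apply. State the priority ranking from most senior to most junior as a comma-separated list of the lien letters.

D, F, B, E, A, C

Effective dates after the stated exceptions: E is treated as recorded 11/22/2021, the work-commencement date; F relates back to 3/31/2021 (work commenced).
As an owners-association assessment lien, C is senior to every other lien.
The other liens, earliest effective date first: F (3/31/2021), B (7/4/2021), E (11/22/2021), A (6/19/2022), D (8/4/2022).
C is senior to D before the subordination, so the two trade places.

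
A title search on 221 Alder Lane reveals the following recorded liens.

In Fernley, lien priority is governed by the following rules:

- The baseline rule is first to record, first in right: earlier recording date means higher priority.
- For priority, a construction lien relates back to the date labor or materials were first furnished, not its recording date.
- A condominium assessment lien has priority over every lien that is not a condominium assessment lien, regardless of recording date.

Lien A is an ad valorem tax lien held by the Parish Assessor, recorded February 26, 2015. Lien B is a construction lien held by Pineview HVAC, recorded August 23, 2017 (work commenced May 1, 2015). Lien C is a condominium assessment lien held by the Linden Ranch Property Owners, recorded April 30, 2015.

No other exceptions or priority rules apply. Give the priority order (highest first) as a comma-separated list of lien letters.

C, A, B

Effective dates after the stated exceptions: B relates back to May 1, 2015 (work commenced).
C is a condominium assessment lien, so it outranks all other liens regardless of date.
Among the remaining liens, by effective date: A (February 26, 2015), B (May 1, 2015).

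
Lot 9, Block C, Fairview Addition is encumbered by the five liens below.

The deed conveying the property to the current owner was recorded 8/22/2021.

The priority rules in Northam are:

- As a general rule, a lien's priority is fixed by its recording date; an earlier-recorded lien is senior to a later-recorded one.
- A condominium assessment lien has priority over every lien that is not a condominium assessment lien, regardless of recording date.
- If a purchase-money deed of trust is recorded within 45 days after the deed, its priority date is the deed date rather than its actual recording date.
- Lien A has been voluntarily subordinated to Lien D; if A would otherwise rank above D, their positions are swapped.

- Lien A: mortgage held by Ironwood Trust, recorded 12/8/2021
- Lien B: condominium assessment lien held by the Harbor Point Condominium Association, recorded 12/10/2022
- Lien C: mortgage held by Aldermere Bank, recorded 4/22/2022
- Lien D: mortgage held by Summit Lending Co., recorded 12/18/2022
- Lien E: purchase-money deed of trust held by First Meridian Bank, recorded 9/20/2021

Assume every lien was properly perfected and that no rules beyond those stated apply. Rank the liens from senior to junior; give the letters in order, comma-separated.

B, E, D, C, A

First, effective dates: E was recorded within the 45-day window, so its effective date is the deed date 8/22/2021.
B is a condominium assessment lien and takes priority over every other lien.
Ordering the rest by effective date: E (8/22/2021), A (12/8/2021), C (4/22/2022), D (12/18/2022).
The subordination applies — A was senior to D — so A and D swap.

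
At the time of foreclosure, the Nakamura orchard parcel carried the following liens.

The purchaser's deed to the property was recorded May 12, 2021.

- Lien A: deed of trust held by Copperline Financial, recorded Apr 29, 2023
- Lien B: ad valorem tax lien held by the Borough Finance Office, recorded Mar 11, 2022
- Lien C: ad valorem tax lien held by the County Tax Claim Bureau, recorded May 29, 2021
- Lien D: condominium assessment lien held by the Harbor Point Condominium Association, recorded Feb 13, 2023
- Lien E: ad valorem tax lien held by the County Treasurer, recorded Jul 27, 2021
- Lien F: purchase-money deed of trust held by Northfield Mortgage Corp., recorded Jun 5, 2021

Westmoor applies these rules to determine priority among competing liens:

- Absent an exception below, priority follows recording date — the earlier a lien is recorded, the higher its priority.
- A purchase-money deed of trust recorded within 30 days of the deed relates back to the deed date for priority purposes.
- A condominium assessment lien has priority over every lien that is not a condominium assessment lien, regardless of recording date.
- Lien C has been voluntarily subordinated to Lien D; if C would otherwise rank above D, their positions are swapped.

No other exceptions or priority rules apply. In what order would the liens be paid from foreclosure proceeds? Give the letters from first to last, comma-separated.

Effective dates after the stated exceptions: F relates back to the deed date May 12, 2021.
D is a condominium assessment lien, so it outranks all other liens regardless of date.
Remaining liens by effective date: F (May 12, 2021), C (May 29, 2021), E (Jul 27, 2021), B (Mar 11, 2022), A (Apr 29, 2023).
Since C is not senior to D, the subordination leaves the order unchanged.

D, F, C, E, B, A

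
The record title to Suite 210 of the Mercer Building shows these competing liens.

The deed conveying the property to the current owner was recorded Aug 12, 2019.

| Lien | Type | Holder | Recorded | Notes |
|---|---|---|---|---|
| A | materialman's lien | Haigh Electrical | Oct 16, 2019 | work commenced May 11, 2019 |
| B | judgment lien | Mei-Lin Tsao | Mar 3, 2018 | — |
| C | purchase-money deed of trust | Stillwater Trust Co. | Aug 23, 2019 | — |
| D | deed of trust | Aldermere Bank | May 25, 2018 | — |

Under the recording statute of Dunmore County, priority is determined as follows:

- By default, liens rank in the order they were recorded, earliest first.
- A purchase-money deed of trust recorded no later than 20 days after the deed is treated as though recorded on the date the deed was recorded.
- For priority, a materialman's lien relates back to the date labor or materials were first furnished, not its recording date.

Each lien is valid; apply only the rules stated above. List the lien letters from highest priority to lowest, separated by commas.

B, D, A, C

Adjusting effective dates: A's effective date is May 11, 2019, when work began; C relates back to the deed date Aug 12, 2019.
Ordering by effective date: B (Mar 3, 2018), D (May 25, 2018), A (May 11, 2019), C (Aug 12, 2019).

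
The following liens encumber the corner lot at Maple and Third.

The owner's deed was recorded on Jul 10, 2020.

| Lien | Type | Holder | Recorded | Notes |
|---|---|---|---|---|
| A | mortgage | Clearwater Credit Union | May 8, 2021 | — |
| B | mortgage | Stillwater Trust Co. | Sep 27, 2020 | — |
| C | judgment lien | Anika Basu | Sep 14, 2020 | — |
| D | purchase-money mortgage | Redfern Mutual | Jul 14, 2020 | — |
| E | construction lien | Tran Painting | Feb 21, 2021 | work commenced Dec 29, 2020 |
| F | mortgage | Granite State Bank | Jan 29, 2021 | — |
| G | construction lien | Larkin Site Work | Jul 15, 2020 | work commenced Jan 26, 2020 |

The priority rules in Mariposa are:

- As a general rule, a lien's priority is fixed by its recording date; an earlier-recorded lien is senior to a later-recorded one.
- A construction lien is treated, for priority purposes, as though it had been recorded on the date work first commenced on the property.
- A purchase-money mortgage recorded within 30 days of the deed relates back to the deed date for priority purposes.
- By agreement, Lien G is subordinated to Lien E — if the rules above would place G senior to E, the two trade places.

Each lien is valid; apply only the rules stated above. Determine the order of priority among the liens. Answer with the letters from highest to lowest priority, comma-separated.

E, D, C, B, G, F, A

Effective dates: D was recorded within the 30-day window, so its effective date is the deed date Jul 10, 2020; E's effective date is Dec 29, 2020, when work began; G relates back to Jan 26, 2020 (work commenced).
By effective date: G (Jan 26, 2020), D (Jul 10, 2020), C (Sep 14, 2020), B (Sep 27, 2020), E (Dec 29, 2020), F (Jan 29, 2021), A (May 8, 2021).
Because G would otherwise rank above E, the subordination swaps them.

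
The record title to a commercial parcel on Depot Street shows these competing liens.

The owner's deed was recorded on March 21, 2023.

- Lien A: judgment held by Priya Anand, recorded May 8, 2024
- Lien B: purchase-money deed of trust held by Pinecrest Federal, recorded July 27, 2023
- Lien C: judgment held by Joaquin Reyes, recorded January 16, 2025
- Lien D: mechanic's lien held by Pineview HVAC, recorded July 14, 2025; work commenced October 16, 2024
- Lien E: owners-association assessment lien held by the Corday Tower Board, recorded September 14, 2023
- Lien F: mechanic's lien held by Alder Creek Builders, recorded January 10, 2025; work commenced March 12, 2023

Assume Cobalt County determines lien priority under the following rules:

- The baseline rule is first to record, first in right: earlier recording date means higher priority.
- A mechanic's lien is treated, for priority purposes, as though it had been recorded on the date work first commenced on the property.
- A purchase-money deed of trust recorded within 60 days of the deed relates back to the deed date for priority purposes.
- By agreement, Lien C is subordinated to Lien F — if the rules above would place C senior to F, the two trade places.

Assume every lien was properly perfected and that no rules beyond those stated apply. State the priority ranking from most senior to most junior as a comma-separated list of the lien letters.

First, effective dates: B missed the 60-day window (128 days after the deed), so its recording date stands; D is treated as recorded October 16, 2024, the work-commencement date; F relates back to March 12, 2023 (work commenced).
By effective date, earliest first: F (March 12, 2023), B (July 27, 2023), E (September 14, 2023), A (May 8, 2024), D (October 16, 2024), C (January 16, 2025).
C already ranks below F; the subordination has no effect.

F, B, E, A, D, C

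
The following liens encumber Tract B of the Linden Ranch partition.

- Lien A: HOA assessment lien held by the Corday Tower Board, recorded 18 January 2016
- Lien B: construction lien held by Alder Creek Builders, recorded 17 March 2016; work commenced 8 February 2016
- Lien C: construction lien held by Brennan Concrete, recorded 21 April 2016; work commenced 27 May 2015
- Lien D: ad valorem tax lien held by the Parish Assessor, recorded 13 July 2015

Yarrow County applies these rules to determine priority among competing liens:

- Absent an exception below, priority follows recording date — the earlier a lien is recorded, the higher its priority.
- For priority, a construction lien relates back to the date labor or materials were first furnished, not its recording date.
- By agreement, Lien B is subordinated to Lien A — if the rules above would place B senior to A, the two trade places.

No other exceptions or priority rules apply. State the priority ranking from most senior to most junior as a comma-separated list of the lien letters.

Adjusting effective dates: B's effective date is 8 February 2016, when work began; C's effective date is 27 May 2015, when work began.
Sorted by effective date: C (27 May 2015), D (13 July 2015), A (18 January 2016), B (8 February 2016).
B is already junior to A, so the subordination agreement changes nothing.

C, D, A, B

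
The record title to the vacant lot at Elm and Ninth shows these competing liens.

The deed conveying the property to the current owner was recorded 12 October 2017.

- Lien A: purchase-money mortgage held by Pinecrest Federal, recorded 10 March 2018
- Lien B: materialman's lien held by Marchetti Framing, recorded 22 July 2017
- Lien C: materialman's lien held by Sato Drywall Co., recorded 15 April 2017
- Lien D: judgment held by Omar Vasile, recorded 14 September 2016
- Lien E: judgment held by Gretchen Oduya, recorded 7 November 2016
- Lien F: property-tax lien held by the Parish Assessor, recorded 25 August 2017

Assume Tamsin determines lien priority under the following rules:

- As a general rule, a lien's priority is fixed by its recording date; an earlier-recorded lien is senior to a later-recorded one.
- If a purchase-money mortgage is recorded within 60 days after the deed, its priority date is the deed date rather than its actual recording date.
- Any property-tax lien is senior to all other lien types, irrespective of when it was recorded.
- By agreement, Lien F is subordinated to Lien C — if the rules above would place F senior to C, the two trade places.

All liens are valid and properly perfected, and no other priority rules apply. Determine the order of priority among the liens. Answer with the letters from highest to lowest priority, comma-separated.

C, D, E, F, B, A

First, effective dates: A was recorded 149 days after the deed, outside the 60-day window, so it keeps its recording date.
F is a property-tax lien and takes priority over every other lien.
Ordering the rest by effective date: D (14 September 2016), E (7 November 2016), C (15 April 2017), B (22 July 2017), A (10 March 2018).
F would otherwise be senior to C, so under the subordination agreement F and C exchange positions.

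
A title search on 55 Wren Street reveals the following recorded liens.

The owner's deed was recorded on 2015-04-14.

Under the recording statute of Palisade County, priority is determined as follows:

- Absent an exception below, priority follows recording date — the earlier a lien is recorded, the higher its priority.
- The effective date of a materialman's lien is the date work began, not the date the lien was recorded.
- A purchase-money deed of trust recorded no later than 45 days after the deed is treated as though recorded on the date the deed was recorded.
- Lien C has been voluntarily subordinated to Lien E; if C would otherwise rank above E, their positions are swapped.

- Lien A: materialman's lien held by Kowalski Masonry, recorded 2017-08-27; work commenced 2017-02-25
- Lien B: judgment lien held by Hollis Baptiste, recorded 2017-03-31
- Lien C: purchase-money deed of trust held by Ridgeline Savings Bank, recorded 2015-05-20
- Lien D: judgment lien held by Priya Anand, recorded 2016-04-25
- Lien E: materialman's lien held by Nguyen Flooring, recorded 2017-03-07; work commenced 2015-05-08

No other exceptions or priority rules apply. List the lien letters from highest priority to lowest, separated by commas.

Effective dates after the stated exceptions: A relates back to 2017-02-25 (work commenced); C was recorded within the 45-day window, so its effective date is the deed date 2015-04-14; E is treated as recorded 2015-05-08, the work-commencement date.
By effective date, earliest first: C (2015-04-14), E (2015-05-08), D (2016-04-25), A (2017-02-25), B (2017-03-31).
C is senior to E before the subordination, so the two trade places.

E, C, D, A, B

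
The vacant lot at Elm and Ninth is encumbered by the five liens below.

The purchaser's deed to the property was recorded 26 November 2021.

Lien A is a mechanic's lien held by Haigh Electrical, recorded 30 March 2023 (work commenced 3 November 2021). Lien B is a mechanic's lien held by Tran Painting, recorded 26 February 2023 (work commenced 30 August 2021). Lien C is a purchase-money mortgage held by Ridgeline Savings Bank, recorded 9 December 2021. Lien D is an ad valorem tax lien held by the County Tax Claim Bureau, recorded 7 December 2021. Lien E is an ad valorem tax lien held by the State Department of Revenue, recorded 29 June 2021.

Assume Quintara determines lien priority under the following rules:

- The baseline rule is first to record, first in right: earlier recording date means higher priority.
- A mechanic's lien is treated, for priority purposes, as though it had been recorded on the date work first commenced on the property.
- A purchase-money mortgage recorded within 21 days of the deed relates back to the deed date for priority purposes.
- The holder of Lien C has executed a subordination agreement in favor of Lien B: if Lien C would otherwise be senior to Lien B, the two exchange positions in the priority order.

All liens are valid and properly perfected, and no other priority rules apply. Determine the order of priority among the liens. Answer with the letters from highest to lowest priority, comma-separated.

Effective dates after the stated exceptions: A's effective date is 3 November 2021, when work began; B is treated as recorded 30 August 2021, the work-commencement date; C was recorded within the 21-day window, so its effective date is the deed date 26 November 2021.
Ordering by effective date: E (29 June 2021), B (30 August 2021), A (3 November 2021), C (26 November 2021), D (7 December 2021).
C already ranks below B; the subordination has no effect.

E, B, A, C, D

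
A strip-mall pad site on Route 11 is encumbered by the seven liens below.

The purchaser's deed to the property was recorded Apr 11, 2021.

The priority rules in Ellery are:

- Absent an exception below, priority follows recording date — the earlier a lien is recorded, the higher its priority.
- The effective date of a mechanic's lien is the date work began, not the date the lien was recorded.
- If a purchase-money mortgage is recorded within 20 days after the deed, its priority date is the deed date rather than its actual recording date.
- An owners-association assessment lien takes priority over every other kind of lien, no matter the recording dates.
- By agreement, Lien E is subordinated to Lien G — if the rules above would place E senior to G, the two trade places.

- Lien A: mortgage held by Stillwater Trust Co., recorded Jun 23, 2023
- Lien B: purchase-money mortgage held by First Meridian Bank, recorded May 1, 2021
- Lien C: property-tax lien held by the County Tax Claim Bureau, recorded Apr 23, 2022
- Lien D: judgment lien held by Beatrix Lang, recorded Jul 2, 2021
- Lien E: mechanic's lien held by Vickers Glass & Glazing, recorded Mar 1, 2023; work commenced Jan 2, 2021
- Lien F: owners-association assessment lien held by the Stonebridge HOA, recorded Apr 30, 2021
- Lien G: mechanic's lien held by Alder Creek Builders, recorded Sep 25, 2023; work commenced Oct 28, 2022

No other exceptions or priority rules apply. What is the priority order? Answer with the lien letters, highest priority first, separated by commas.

Adjusting effective dates: B was recorded within the 20-day window, so its effective date is the deed date Apr 11, 2021; E relates back to Jan 2, 2021 (work commenced); G relates back to Oct 28, 2022 (work commenced).
F is an owners-association assessment lien, so it outranks all other liens regardless of date.
Remaining liens by effective date: E (Jan 2, 2021), B (Apr 11, 2021), D (Jul 2, 2021), C (Apr 23, 2022), G (Oct 28, 2022), A (Jun 23, 2023).
E is senior to G before the subordination, so the two trade places.

F, G, B, D, C, E, A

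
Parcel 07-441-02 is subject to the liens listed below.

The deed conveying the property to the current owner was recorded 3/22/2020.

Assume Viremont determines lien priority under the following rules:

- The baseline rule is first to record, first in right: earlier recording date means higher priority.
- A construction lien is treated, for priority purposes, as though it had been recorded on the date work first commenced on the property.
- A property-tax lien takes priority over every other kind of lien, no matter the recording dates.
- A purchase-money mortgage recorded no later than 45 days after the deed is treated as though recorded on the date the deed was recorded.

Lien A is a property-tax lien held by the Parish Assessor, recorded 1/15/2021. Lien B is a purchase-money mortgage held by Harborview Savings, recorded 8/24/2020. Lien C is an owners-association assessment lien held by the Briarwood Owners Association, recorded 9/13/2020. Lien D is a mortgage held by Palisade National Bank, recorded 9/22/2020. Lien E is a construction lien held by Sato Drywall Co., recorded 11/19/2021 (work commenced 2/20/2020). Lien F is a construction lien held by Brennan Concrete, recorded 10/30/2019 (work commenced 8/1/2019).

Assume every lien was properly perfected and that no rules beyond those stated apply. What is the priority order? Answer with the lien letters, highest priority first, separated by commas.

A, F, E, B, C, D

Effective dates after the stated exceptions: B was recorded 155 days after the deed — beyond 45 days — so no relation-back applies; E is treated as recorded 2/20/2020, the work-commencement date; F relates back to 8/1/2019 (work commenced).
A is a property-tax lien and takes priority over every other lien.
Ordering the rest by effective date: F (8/1/2019), E (2/20/2020), B (8/24/2020), C (9/13/2020), D (9/22/2020).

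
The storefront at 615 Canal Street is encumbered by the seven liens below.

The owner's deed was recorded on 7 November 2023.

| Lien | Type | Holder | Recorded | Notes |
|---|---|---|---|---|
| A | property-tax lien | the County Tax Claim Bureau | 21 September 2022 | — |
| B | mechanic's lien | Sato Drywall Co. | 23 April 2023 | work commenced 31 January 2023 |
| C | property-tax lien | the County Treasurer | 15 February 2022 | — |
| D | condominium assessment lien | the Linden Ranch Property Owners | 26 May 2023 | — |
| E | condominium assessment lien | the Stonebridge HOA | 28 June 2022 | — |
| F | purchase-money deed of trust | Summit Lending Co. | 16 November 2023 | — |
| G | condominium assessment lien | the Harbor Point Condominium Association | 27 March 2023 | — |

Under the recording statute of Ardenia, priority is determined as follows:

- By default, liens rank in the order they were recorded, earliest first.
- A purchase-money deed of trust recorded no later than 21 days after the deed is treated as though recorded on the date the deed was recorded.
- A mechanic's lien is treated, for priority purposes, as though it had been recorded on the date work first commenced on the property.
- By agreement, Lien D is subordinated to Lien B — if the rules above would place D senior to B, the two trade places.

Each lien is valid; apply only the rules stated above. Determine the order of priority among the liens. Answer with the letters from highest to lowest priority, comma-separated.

C, E, A, B, G, D, F

First, effective dates: B is treated as recorded 31 January 2023, the work-commencement date; F was recorded within the 21-day window, so its effective date is the deed date 7 November 2023.
Ordering by effective date: C (15 February 2022), E (28 June 2022), A (21 September 2022), B (31 January 2023), G (27 March 2023), D (26 May 2023), F (7 November 2023).
D is already junior to B, so the subordination agreement changes nothing.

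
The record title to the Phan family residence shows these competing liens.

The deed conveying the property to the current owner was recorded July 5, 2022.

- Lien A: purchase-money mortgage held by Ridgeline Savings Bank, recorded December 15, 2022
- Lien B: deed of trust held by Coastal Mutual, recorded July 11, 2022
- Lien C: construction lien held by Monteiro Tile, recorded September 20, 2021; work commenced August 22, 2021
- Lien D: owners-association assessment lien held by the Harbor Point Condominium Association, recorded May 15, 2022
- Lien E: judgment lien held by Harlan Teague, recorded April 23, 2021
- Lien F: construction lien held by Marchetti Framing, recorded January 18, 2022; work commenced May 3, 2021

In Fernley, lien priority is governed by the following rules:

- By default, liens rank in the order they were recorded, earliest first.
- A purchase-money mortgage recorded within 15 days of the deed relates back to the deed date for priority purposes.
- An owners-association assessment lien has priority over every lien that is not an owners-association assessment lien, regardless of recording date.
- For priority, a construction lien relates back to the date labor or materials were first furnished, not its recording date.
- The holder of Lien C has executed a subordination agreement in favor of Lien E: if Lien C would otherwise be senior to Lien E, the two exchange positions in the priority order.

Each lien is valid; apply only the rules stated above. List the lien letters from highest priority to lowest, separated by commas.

D, E, F, C, B, A

Adjusting effective dates: A was recorded 163 days after the deed — beyond 15 days — so no relation-back applies; C's effective date is August 22, 2021, when work began; F relates back to May 3, 2021 (work commenced).
D is an owners-association assessment lien, so it outranks all other liens regardless of date.
Among the remaining liens, by effective date: E (April 23, 2021), F (May 3, 2021), C (August 22, 2021), B (July 11, 2022), A (December 15, 2022).
C is already junior to E, so the subordination agreement changes nothing.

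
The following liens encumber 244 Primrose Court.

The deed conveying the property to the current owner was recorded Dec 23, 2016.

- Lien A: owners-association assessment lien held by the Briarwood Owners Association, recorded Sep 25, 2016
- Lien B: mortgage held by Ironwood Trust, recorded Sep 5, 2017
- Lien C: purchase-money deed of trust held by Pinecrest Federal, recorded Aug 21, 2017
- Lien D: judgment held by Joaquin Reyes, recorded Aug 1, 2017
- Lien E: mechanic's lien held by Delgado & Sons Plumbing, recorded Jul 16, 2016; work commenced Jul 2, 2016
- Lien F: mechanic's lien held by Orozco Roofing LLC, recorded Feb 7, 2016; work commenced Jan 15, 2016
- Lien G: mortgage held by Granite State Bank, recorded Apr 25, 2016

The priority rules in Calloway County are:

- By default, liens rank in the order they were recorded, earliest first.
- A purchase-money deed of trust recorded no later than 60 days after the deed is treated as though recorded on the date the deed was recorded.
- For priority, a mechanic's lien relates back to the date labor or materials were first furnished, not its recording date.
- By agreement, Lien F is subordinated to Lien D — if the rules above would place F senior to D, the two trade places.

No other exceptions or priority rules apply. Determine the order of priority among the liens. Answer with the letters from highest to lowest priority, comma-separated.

First, effective dates: C was recorded 241 days after the deed — beyond 60 days — so no relation-back applies; E is treated as recorded Jul 2, 2016, the work-commencement date; F relates back to Jan 15, 2016 (work commenced).
By effective date, earliest first: F (Jan 15, 2016), G (Apr 25, 2016), E (Jul 2, 2016), A (Sep 25, 2016), D (Aug 1, 2017), C (Aug 21, 2017), B (Sep 5, 2017).
Because F would otherwise rank above D, the subordination swaps them.

D, G, E, A, F, C, B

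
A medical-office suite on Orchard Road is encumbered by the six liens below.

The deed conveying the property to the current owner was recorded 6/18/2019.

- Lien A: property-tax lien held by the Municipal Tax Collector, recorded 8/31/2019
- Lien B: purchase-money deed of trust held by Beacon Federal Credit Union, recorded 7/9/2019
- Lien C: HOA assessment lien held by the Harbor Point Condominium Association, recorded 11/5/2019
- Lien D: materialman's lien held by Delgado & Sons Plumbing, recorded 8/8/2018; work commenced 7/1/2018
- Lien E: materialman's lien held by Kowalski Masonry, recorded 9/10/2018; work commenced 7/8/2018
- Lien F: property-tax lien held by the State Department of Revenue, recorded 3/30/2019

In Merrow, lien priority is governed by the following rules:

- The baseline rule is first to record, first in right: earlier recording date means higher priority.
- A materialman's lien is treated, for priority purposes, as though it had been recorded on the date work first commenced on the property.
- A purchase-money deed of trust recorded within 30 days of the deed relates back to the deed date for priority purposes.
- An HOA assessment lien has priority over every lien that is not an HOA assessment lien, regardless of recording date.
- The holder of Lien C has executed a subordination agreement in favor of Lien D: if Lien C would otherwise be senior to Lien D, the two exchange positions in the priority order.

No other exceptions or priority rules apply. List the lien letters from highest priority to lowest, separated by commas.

D, C, E, F, B, A

Adjusting effective dates: B was recorded within the 30-day window, so its effective date is the deed date 6/18/2019; D is treated as recorded 7/1/2018, the work-commencement date; E's effective date is 7/8/2018, when work began.
C is an HOA assessment lien and takes priority over every other lien.
The other liens, earliest effective date first: D (7/1/2018), E (7/8/2018), F (3/30/2019), B (6/18/2019), A (8/31/2019).
C would otherwise be senior to D, so under the subordination agreement C and D exchange positions.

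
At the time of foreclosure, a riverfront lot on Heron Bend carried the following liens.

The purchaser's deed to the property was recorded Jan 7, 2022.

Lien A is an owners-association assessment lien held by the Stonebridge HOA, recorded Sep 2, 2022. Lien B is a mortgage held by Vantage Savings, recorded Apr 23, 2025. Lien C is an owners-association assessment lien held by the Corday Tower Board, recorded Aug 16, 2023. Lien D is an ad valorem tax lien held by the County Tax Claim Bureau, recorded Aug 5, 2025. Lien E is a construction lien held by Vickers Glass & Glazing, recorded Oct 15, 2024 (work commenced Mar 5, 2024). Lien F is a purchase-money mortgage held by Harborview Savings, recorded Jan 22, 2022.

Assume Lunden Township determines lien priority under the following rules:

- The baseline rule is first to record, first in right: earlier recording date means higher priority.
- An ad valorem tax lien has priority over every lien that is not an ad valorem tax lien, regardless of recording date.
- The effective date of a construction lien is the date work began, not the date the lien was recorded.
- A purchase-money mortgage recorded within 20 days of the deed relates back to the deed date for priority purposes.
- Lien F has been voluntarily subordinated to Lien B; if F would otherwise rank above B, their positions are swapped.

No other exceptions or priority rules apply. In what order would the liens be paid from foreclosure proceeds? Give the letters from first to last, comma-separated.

D, B, A, C, E, F

Effective dates: E's effective date is Mar 5, 2024, when work began; F relates back to the deed date Jan 7, 2022.
As an ad valorem tax lien, D is senior to every other lien.
Remaining liens by effective date: F (Jan 7, 2022), A (Sep 2, 2022), C (Aug 16, 2023), E (Mar 5, 2024), B (Apr 23, 2025).
Because F would otherwise rank above B, the subordination swaps them.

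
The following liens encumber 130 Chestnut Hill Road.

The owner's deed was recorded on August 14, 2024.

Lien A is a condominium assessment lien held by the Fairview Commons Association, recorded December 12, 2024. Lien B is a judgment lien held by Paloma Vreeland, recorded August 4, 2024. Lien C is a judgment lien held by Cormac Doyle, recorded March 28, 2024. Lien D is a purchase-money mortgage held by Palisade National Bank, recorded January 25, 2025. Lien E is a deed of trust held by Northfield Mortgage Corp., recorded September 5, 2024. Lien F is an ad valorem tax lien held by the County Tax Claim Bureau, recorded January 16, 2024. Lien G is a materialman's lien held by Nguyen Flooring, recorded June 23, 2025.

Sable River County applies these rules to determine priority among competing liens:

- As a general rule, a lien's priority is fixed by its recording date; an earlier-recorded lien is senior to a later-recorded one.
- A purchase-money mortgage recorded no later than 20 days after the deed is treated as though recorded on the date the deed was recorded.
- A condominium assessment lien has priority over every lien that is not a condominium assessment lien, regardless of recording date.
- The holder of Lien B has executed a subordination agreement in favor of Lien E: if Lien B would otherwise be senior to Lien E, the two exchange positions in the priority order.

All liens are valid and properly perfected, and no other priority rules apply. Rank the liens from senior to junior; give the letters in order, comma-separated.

Effective dates after the stated exceptions: D was recorded 164 days after the deed, outside the 20-day window, so it keeps its recording date.
A, as a condominium assessment lien, has superpriority and ranks first.
Ordering the rest by effective date: F (January 16, 2024), C (March 28, 2024), B (August 4, 2024), E (September 5, 2024), D (January 25, 2025), G (June 23, 2025).
B is senior to E before the subordination, so the two trade places.

A, F, C, E, B, D, G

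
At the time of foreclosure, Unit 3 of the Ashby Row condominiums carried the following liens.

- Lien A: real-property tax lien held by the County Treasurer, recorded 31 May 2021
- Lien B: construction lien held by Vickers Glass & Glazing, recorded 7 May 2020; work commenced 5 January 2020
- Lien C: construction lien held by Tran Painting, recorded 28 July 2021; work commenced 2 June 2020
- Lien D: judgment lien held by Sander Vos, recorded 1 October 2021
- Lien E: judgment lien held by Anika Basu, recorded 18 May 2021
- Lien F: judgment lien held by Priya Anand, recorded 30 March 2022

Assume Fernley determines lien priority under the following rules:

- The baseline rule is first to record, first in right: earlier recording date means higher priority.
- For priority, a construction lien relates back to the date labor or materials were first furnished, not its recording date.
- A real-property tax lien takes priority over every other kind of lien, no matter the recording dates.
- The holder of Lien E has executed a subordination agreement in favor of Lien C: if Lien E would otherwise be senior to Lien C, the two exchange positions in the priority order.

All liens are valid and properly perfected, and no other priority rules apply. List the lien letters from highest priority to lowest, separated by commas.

A, B, C, E, D, F

First, effective dates: B relates back to 5 January 2020 (work commenced); C is treated as recorded 2 June 2020, the work-commencement date.
A is a real-property tax lien and takes priority over every other lien.
Remaining liens by effective date: B (5 January 2020), C (2 June 2020), E (18 May 2021), D (1 October 2021), F (30 March 2022).
E is already junior to C, so the subordination agreement changes nothing.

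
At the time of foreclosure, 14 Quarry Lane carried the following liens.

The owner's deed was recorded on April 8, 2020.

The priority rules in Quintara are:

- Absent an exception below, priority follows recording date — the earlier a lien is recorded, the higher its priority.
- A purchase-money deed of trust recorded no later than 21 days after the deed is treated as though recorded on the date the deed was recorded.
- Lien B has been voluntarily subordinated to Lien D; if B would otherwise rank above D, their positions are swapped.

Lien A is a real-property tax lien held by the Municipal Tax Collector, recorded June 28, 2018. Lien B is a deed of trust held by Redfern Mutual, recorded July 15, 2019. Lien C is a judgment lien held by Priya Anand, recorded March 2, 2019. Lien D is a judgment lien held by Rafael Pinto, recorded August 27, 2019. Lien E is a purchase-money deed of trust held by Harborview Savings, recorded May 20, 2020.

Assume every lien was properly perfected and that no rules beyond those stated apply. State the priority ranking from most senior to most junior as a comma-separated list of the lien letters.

A, C, D, B, E

Effective dates after the stated exceptions: E missed the 21-day window (42 days after the deed), so its recording date stands.
By effective date, earliest first: A (June 28, 2018), C (March 2, 2019), B (July 15, 2019), D (August 27, 2019), E (May 20, 2020).
The subordination applies — B was senior to D — so B and D swap.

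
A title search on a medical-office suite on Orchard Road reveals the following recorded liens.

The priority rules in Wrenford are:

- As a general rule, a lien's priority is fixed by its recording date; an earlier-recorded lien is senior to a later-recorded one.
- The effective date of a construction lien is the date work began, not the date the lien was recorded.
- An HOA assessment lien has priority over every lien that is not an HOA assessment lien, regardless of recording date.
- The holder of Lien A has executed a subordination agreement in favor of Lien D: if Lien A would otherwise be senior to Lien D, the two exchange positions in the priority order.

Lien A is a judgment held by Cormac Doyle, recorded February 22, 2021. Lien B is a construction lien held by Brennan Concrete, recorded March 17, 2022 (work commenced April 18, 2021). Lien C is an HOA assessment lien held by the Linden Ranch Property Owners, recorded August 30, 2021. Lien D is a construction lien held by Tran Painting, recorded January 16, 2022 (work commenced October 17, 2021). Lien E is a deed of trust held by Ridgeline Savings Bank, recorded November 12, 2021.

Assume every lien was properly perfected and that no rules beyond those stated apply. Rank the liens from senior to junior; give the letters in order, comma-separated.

Effective dates after the stated exceptions: B relates back to April 18, 2021 (work commenced); D's effective date is October 17, 2021, when work began.
As an HOA assessment lien, C is senior to every other lien.
Ordering the rest by effective date: A (February 22, 2021), B (April 18, 2021), D (October 17, 2021), E (November 12, 2021).
The subordination applies — A was senior to D — so A and D swap.

C, D, B, A, E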